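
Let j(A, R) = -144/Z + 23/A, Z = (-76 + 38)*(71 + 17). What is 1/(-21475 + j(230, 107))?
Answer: -2090/44882451 ≈ -4.6566e-5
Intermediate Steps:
Z = -3344 (Z = -38*88 = -3344)
j(A, R) = 9/209 + 23/A (j(A, R) = -144/(-3344) + 23/A = -144*(-1/3344) + 23/A = 9/209 + 23/A)
1/(-21475 + j(230, 107)) = 1/(-21475 + (9/209 + 23/230)) = 1/(-21475 + (9/209 + 23*(1/230))) = 1/(-21475 + (9/209 + ⅒)) = 1/(-21475 + 299/2090) = 1/(-44882451/2090) = -2090/44882451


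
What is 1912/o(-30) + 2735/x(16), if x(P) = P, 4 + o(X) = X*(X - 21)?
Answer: 2102101/12208 ≈ 172.19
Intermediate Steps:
o(X) = -4 + X*(-21 + X) (o(X) = -4 + X*(X - 21) = -4 + X*(-21 + X))
1912/o(-30) + 2735/x(16) = 1912/(-4 + (-30)² - 21*(-30)) + 2735/16 = 1912/(-4 + 900 + 630) + 2735*(1/16) = 1912/1526 + 2735/16 = 1912*(1/1526) + 2735/16 = 956/763 + 2735/16 = 2102101/12208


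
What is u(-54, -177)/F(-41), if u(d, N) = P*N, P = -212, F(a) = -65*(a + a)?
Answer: 18762/2665 ≈ 7.0401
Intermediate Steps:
F(a) = -130*a
u(d, N) = -212*N
u(-54, -177)/F(-41) = (-212*(-177))/((-130*(-41))) = 37524/5330 = 37524*(1/5330) = 18762/2665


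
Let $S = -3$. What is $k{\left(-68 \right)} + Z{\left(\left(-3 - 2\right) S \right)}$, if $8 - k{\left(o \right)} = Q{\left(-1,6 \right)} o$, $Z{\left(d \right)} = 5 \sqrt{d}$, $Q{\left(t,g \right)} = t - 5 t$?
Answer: $280 + 5 \sqrt{15} \approx 299.36$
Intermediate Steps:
$Q{\left(t,g \right)} = - 4 t$
$k{\left(o \right)} = 8 - 4 o$ ($k{\left(o \right)} = 8 - \left(-4\right) \left(-1\right) o = 8 - 4 o$)
$k{\left(-68 \right)} + Z{\left(\left(-3 - 2\right) S \right)} = \left(8 - -272\right) + 5 \sqrt{\left(-3 - 2\right) \left(-3\right)} = \left(8 + 272\right) + 5 \sqrt{\left(-5\right) \left(-3\right)} = 280 + 5 \sqrt{15}$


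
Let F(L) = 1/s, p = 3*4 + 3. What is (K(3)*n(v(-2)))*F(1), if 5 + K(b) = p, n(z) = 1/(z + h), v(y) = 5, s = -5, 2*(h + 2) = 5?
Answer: -4/11 ≈ -0.36364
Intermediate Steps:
h = ½ (h = -2 + (½)*5 = -2 + 5/2 = ½ ≈ 0.50000)
p = 15 (p = 12 + 3 = 15)
n(z) = 1/(½ + z) (n(z) = 1/(z + ½) = 1/(½ + z))
K(b) = 10 (K(b) = -5 + 15 = 10)
F(L) = -⅕ (F(L) = 1/(-5) = -⅕)
(K(3)*n(v(-2)))*F(1) = (10*(2/(1 + 2*5)))*(-⅕) = (10*(2/(1 + 10)))*(-⅕) = (10*(2/11))*(-⅕) = (20/11)*(-⅕) = -4/11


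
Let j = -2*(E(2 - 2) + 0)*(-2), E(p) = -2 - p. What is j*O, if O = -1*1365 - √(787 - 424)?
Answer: 10920 + 88*√3 ≈ 11072.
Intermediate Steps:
O = -1365 - 11*√3 (O = -1365 - √363 = -1365 - 11*√3 ≈ -1384.1)
j = -8 (j = -2*((-2 - (2 - 2)) + 0)*(-2) = -2*((-2 - 1*0) + 0)*(-2) = -2*((-2 + 0) + 0)*(-2) = -2*(-2 + 0)*(-2) = -2*(-2)*(-2) = 4*(-2) = -8)
j*O = -8*(-1365 - 11*√3) = 10920 + 88*√3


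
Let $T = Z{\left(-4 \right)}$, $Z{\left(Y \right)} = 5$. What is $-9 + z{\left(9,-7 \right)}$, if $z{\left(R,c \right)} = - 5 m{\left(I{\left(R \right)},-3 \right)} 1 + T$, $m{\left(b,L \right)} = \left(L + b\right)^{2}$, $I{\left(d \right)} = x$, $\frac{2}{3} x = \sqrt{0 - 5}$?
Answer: $\frac{29}{4} + 45 i \sqrt{5} \approx 7.25 + 100.62 i$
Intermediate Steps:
$x = \frac{3 i \sqrt{5}}{2}$ ($x = \frac{3 \sqrt{0 - 5}}{2} = \frac{3 \sqrt{-5}}{2} = \frac{3 i \sqrt{5}}{2} \approx 3.3541 i$)
$I{\left(d \right)} = \frac{3 i \sqrt{5}}{2}$
$T = 5$
$z{\left(R,c \right)} = 5 - 5 \left(-3 + \frac{3 i \sqrt{5}}{2}\right)^{2}$ ($z{\left(R,c \right)} = - 5 \left(-3 + \frac{3 i \sqrt{5}}{2}\right)^{2} \cdot 1 + 5 = - 5 \left(-3 + \frac{3 i \sqrt{5}}{2}\right)^{2} + 5 = 5 - 5 \left(-3 + \frac{3 i \sqrt{5}}{2}\right)^{2}$)
$-9 + z{\left(9,-7 \right)} = -9 + \left(\frac{65}{4} + 45 i \sqrt{5}\right) = \frac{29}{4} + 45 i \sqrt{5}$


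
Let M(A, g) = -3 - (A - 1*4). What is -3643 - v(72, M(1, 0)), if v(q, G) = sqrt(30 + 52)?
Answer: -3643 - sqrt(82) ≈ -3652.1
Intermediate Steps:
M(A, g) = 1 - A (M(A, g) = -3 - (A - 4) = -3 - (-4 + A) = -3 + (4 - A) = 1 - A)
v(q, G) = sqrt(82)
-3643 - v(72, M(1, 0)) = -3643 - sqrt(82)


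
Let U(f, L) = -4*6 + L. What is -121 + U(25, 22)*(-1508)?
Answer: 2895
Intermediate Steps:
U(f, L) = -24 + L
-121 + U(25, 22)*(-1508) = -121 + (-24 + 22)*(-1508) = -121 - 2*(-1508) = -121 + 3016 = 2895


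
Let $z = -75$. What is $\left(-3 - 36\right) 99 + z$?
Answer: $-3936$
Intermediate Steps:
$\left(-3 - 36\right) 99 + z = \left(-3 - 36\right) 99 - 75 = \left(-39\right) 99 - 75 = -3861 - 75 = -3936$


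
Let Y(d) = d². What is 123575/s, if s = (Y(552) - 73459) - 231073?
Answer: 123575/172 ≈ 718.46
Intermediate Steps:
s = 172 (s = (552² - 73459) - 231073 = (304704 - 73459) - 231073 = 231245 - 231073 = 172)
123575/s = 123575/172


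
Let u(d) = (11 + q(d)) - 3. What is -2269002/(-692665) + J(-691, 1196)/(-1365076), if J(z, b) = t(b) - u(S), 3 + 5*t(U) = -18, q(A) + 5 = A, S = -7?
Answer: 619472062537/189108073508 ≈ 3.2758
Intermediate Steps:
q(A) = -5 + A
t(U) = -21/5 (t(U) = -3/5 + (1/5)*(-18) = -3/5 - 18/5 = -21/5)
u(d) = 3 + d (u(d) = (11 + (-5 + d)) - 3 = (6 + d) - 3 = 3 + d)
J(z, b) = -1/5 (J(z, b) = -21/5 - (3 - 7) = -21/5 - 1*(-4) = -21/5 + 4 = -1/5)
-2269002/(-692665) + J(-691, 1196)/(-1365076) = -2269002/(-692665) - 1/5/(-1365076) = -2269002*(-1/692665) - 1/5*(-1/1365076) = 2269002/692665 + 1/6825380 = 619472062537/189108073508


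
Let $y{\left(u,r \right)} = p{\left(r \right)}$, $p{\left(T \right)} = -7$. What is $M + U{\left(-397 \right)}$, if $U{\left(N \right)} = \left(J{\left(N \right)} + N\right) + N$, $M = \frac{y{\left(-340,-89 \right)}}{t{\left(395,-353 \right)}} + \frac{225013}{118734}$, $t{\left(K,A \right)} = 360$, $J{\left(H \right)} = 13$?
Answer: $- \frac{5550512983}{7124040} \approx -779.12$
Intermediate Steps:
$y{\left(u,r \right)} = -7$
$M = \frac{13362257}{7124040}$ ($M = - \frac{7}{360} + \frac{225013}{118734} = \frac{13362257}{7124040} \approx 1.8757$)
$U{\left(N \right)} = 13 + 2 N$ ($U{\left(N \right)} = \left(13 + N\right) + N = 13 + 2 N$)
$M + U{\left(-397 \right)} = \frac{13362257}{7124040} + \left(13 + 2 \left(-397\right)\right) = \frac{13362257}{7124040} + \left(13 - 794\right) = \frac{13362257}{7124040} - 781 = - \frac{5550512983}{7124040}$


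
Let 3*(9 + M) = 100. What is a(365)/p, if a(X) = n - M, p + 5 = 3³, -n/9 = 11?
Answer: -185/33 ≈ -5.6061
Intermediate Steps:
n = -99 (n = -9*11 = -99)
M = 73/3 (M = -9 + (⅓)*100 = -9 + 100/3 = 73/3 ≈ 24.333)
p = 22 (p = -5 + 3³ = -5 + 27 = 22)
a(X) = -370/3 (a(X) = -99 - 1*73/3 = -99 - 73/3 = -370/3)
a(365)/p = -370/3/22 = -370/3*1/22 = -185/33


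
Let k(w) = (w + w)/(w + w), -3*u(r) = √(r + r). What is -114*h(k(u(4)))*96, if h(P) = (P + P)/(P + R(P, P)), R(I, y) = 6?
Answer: -21888/7 ≈ -3126.9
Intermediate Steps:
u(r) = -√2*√r/3 (u(r) = -√(r + r)/3 = -√2*√r/3)
k(w) = 1 (k(w) = (2*w)/((2*w)) = (2*w)*(1/(2*w)) = 1)
h(P) = 2*P/(6 + P) (h(P) = (P + P)/(P + 6) = (2*P)/(6 + P) = 2*P/(6 + P))
-114*h(k(u(4)))*96 = -228/(6 + 1)*96 = -228/7*96 = -21888/7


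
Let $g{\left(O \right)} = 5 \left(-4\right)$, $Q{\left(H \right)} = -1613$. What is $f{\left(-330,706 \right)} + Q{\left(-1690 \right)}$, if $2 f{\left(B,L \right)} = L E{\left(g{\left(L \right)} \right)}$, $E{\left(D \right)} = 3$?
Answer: $-554$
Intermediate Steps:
$g{\left(O \right)} = -20$
$f{\left(B,L \right)} = \frac{3 L}{2}$ ($f{\left(B,L \right)} = \frac{L 3}{2} = \frac{3 L}{2}$)
$f{\left(-330,706 \right)} + Q{\left(-1690 \right)} = \frac{3}{2} \cdot 706 - 1613 = 1059 - 1613 = -554$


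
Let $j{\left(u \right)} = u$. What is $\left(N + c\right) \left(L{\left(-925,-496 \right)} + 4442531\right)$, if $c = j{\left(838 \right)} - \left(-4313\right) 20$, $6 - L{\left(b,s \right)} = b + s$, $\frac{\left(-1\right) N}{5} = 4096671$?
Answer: $-90640109465206$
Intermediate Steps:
$N = -20483355$ ($N = \left(-5\right) 4096671 = -20483355$)
$L{\left(b,s \right)} = 6 - b - s$ ($L{\left(b,s \right)} = 6 - \left(b + s\right) = 6 - b - s$)
$c = 87098$ ($c = 838 - \left(-4313\right) 20 = 838 - -86260 = 838 + 86260 = 87098$)
$\left(N + c\right) \left(L{\left(-925,-496 \right)} + 4442531\right) = \left(-20483355 + 87098\right) \left(\left(6 - -925 - -496\right) + 4442531\right) = - 20396257 \left(\left(6 + 925 + 496\right) + 4442531\right) = - 20396257 \left(1427 + 4442531\right) = \left(-20396257\right) 4443958 = -90640109465206$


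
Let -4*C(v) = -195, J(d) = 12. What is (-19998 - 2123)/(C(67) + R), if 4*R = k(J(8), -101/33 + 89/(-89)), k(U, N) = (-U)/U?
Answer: -44242/97 ≈ -456.10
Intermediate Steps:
k(U, N) = -1
R = -1/4 (R = (1/4)*(-1) = -1/4 ≈ -0.25000)
C(v) = 195/4 (C(v) = -1/4*(-195) = 195/4)
(-19998 - 2123)/(C(67) + R) = (-19998 - 2123)/(195/4 - 1/4) = -22121/97/2 = -22121*2/97 = -44242/97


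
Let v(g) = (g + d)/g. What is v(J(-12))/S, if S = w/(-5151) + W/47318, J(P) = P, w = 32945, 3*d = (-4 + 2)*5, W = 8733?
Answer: -934317569/4541723481 ≈ -0.20572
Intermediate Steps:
d = -10/3 (d = ((-4 + 2)*5)/3 = (-2*5)/3 = (⅓)*(-10) = -10/3 ≈ -3.3333)
v(g) = (-10/3 + g)/g (v(g) = (g - 10/3)/g = (-10/3 + g)/g)
S = -1513907827/243735018 (S = 32945/(-5151) + 8733/47318 = 32945*(-1/5151) + 8733*(1/47318) = -32945/5151 + 8733/47318 = -1513907827/243735018 ≈ -6.2113)
v(J(-12))/S = ((-10/3 - 12)/(-12))/(-1513907827/243735018) = -1/12*(-46/3)*(-243735018/1513907827) = (23/18)*(-243735018/1513907827) = -934317569/4541723481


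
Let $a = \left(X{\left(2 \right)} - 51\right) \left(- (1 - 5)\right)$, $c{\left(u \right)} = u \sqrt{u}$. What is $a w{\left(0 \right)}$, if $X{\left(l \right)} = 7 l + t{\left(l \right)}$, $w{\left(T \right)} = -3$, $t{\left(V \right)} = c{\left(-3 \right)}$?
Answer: $444 + 36 i \sqrt{3} \approx 444.0 + 62.354 i$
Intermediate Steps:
$c{\left(u \right)} = u^{\frac{3}{2}}$
$t{\left(V \right)} = - 3 i \sqrt{3}$ ($t{\left(V \right)} = \left(-3\right)^{\frac{3}{2}} = - 3 i \sqrt{3}$)
$X{\left(l \right)} = 7 l - 3 i \sqrt{3}$
$a = -148 - 12 i \sqrt{3}$ ($a = \left(\left(7 \cdot 2 - 3 i \sqrt{3}\right) - 51\right) \left(- (1 - 5)\right) = \left(\left(14 - 3 i \sqrt{3}\right) - 51\right) \left(\left(-1\right) \left(-4\right)\right) = \left(-37 - 3 i \sqrt{3}\right) 4 = -148 - 12 i \sqrt{3} \approx -148.0 - 20.785 i$)
$a w{\left(0 \right)} = \left(-148 - 12 i \sqrt{3}\right) \left(-3\right) = 444 + 36 i \sqrt{3}$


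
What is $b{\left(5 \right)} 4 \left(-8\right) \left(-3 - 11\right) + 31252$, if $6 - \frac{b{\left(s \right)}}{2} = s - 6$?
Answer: $37524$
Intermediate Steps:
$b{\left(s \right)} = 24 - 2 s$ ($b{\left(s \right)} = 12 - 2 \left(s - 6\right) = 12 - 2 \left(-6 + s\right) = 12 - \left(-12 + 2 s\right) = 24 - 2 s$)
$b{\left(5 \right)} 4 \left(-8\right) \left(-3 - 11\right) + 31252 = \left(24 - 10\right) 4 \left(-8\right) \left(-3 - 11\right) + 31252 = \left(24 - 10\right) \left(-32\right) \left(-3 - 11\right) + 31252 = 14 \left(-32\right) \left(-14\right) + 31252 = \left(-448\right) \left(-14\right) + 31252 = 6272 + 31252 = 37524$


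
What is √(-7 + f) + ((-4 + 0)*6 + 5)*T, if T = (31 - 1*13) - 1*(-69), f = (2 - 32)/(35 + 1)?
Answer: -1653 + I*√282/6 ≈ -1653.0 + 2.7988*I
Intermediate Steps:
f = -⅚ (f = -30/36 = -30*1/36 = -⅚ ≈ -0.83333)
T = 87 (T = (31 - 13) + 69 = 18 + 69 = 87)
√(-7 + f) + ((-4 + 0)*6 + 5)*T = √(-7 - ⅚) + ((-4 + 0)*6 + 5)*87 = √(-47/6) + (-4*6 + 5)*87 = I*√282/6 + (-24 + 5)*87 = I*√282/6 - 19*87 = I*√282/6 - 1653 = -1653 + I*√282/6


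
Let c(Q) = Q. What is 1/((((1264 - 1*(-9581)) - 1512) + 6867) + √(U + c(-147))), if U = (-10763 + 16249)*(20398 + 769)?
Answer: 3240/29263597 - √116122015/146317985 ≈ 3.7070e-5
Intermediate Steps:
U = 116122162 (U = 5486*21167 = 116122162)
1/((((1264 - 1*(-9581)) - 1512) + 6867) + √(U + c(-147))) = 1/((((1264 - 1*(-9581)) - 1512) + 6867) + √(116122162 - 147)) = 1/((((1264 + 9581) - 1512) + 6867) + √116122015) = 1/(((10845 - 1512) + 6867) + √116122015) = 1/((9333 + 6867) + √116122015) = 1/(16200 + √116122015)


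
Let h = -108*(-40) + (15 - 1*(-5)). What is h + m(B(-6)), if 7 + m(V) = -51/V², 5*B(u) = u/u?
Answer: 3058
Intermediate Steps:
B(u) = ⅕ (B(u) = (u/u)/5 = (⅕)*1 = ⅕)
m(V) = -7 - 51/V²
h = 4340 (h = 4320 + (15 + 5) = 4320 + 20 = 4340)
h + m(B(-6)) = 4340 + (-7 - 51/5⁻²) = 4340 + (-7 - 51*25) = 4340 + (-7 - 1275) = 4340 - 1282 = 3058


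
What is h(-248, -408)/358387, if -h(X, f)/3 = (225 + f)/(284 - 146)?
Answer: 183/16485802 ≈ 1.1100e-5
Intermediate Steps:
h(X, f) = -225/46 - f/46 (h(X, f) = -3*(225 + f)/(284 - 146) = -3*(225 + f)/138 = -3*(75/46 + f/138) = -225/46 - f/46)
h(-248, -408)/358387 = (-225/46 - 1/46*(-408))/358387 = (-225/46 + 204/23)*(1/358387) = (183/46)*(1/358387) = 183/16485802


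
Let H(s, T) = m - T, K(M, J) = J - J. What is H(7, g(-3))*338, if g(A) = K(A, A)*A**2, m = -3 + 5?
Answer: 676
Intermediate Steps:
K(M, J) = 0
m = 2
g(A) = 0 (g(A) = 0*A**2 = 0)
H(s, T) = 2 - T
H(7, g(-3))*338 = (2 - 1*0)*338 = (2 + 0)*338 = 2*338 = 676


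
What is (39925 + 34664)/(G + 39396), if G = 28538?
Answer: 74589/67934 ≈ 1.0980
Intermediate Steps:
(39925 + 34664)/(G + 39396) = (39925 + 34664)/(28538 + 39396) = 74589/67934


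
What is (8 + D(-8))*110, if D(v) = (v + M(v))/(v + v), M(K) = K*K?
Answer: 495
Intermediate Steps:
M(K) = K²
D(v) = (v + v²)/(2*v) (D(v) = (v + v²)/(v + v) = (v + v²)/((2*v)) = (v + v²)*(1/(2*v)) = (v + v²)/(2*v))
(8 + D(-8))*110 = (8 + (½ + (½)*(-8)))*110 = (8 + (½ - 4))*110 = (8 - 7/2)*110 = (9/2)*110 = 495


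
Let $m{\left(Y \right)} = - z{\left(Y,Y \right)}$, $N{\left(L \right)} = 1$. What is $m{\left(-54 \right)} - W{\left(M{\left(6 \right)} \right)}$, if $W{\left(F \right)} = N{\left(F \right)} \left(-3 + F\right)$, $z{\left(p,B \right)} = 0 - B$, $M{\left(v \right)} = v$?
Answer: $-57$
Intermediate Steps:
$z{\left(p,B \right)} = - B$
$m{\left(Y \right)} = Y$ ($m{\left(Y \right)} = - \left(-1\right) Y = Y$)
$W{\left(F \right)} = -3 + F$ ($W{\left(F \right)} = 1 \left(-3 + F\right) = -3 + F$)
$m{\left(-54 \right)} - W{\left(M{\left(6 \right)} \right)} = -54 - \left(-3 + 6\right) = -54 - 3 = -57$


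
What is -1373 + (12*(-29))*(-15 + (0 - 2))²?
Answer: -101945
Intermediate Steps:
-1373 + (12*(-29))*(-15 + (0 - 2))² = -1373 - 348*(-15 - 2)² = -1373 - 348*(-17)² = -1373 - 348*289 = -1373 - 100572 = -101945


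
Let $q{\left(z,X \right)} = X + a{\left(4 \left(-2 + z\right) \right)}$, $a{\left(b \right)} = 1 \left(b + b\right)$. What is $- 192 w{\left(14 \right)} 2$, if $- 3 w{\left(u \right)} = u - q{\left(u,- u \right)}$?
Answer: $-8704$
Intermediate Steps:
$a{\left(b \right)} = 2 b$ ($a{\left(b \right)} = 1 \cdot 2 b = 2 b$)
$q{\left(z,X \right)} = -16 + X + 8 z$ ($q{\left(z,X \right)} = X + 2 \cdot 4 \left(-2 + z\right) = X + 2 \left(-8 + 4 z\right) = X + \left(-16 + 8 z\right) = -16 + X + 8 z$)
$w{\left(u \right)} = - \frac{16}{3} + 2 u$ ($w{\left(u \right)} = - \frac{u - \left(-16 - u + 8 u\right)}{3} = - \frac{u - \left(-16 + 7 u\right)}{3} = - \frac{16 - 6 u}{3} = - \frac{16}{3} + 2 u$)
$- 192 w{\left(14 \right)} 2 = - 192 \left(- \frac{16}{3} + 2 \cdot 14\right) 2 = - 192 \left(- \frac{16}{3} + 28\right) 2 = \left(-192\right) \frac{68}{3} \cdot 2 = \left(-4352\right) 2 = -8704$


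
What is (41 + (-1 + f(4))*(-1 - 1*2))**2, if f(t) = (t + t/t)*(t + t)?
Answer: 5776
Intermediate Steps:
f(t) = 2*t*(1 + t) (f(t) = (t + 1)*(2*t) = (1 + t)*(2*t) = 2*t*(1 + t))
(41 + (-1 + f(4))*(-1 - 1*2))**2 = (41 + (-1 + 2*4*(1 + 4))*(-1 - 1*2))**2 = (41 + (-1 + 2*4*5)*(-1 - 2))**2 = (41 + (-1 + 40)*(-3))**2 = (41 + 39*(-3))**2 = (41 - 117)**2 = (-76)**2 = 5776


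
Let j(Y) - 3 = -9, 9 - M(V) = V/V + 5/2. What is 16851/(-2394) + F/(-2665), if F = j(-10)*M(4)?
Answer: -14942971/2126670 ≈ -7.0265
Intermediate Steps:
M(V) = 11/2 (M(V) = 9 - (V/V + 5/2) = 9 - (1 + 5*(½)) = 9 - (1 + 5/2) = 9 - 1*7/2 = 9 - 7/2 = 11/2)
j(Y) = -6 (j(Y) = 3 - 9 = -6)
F = -33 (F = -6*11/2 = -33)
16851/(-2394) + F/(-2665) = 16851/(-2394) - 33/(-2665) = 16851*(-1/2394) - 33*(-1/2665) = -5617/798 + 33/2665 = -14942971/2126670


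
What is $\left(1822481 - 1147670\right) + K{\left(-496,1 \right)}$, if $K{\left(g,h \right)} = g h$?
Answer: $674315$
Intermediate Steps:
$\left(1822481 - 1147670\right) + K{\left(-496,1 \right)} = \left(1822481 - 1147670\right) - 496 = 674811 - 496 = 674315$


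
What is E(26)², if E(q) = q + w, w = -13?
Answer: 169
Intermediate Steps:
E(q) = -13 + q (E(q) = q - 13 = -13 + q)
E(26)² = (-13 + 26)² = 13² = 169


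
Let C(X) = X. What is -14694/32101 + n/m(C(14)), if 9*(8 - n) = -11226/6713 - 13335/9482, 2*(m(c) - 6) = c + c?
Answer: -1660775920009/40866284625320 ≈ -0.040639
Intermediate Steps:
m(c) = 6 + c (m(c) = 6 + (c + c)/2 = 6 + (2*c)/2 = 6 + c)
n = 530994971/63652666 (n = 8 - (-11226/6713 - 13335/9482)/9 = 8 - 1/9*(-195962787/63652666) = 8 + 21773643/63652666 = 530994971/63652666 ≈ 8.3421)
-14694/32101 + n/m(C(14)) = -14694/32101 + 530994971/(63652666*(6 + 14)) = -14694*1/32101 + (530994971/63652666)/20 = -14694/32101 + (530994971/63652666)*(1/20) = -14694/32101 + 530994971/1273053320 = -1660775920009/40866284625320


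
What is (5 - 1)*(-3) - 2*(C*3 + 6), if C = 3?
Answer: -42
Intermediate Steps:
(5 - 1)*(-3) - 2*(C*3 + 6) = (5 - 1)*(-3) - 2*(3*3 + 6) = 4*(-3) - 2*(9 + 6) = -12 - 2*15 = -12 - 30 = -42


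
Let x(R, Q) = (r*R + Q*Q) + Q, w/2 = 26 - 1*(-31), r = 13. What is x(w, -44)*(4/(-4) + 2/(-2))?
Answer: -6748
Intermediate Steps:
w = 114 (w = 2*(26 - 1*(-31)) = 2*(26 + 31) = 2*57 = 114)
x(R, Q) = Q + Q**2 + 13*R (x(R, Q) = (13*R + Q*Q) + Q = (13*R + Q**2) + Q = (Q**2 + 13*R) + Q = Q + Q**2 + 13*R)
x(w, -44)*(4/(-4) + 2/(-2)) = (-44 + (-44)**2 + 13*114)*(4/(-4) + 2/(-2)) = (-44 + 1936 + 1482)*(4*(-1/4) + 2*(-1/2)) = 3374*(-1 - 1) = 3374*(-2) = -6748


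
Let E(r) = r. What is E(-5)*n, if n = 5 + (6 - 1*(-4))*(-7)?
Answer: 325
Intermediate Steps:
n = -65 (n = 5 + (6 + 4)*(-7) = 5 + 10*(-7) = 5 - 70 = -65)
E(-5)*n = -5*(-65) = 325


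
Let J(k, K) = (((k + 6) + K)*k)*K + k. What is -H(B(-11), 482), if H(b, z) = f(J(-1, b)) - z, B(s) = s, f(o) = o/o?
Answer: 481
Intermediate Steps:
J(k, K) = k + K*k*(6 + K + k) (J(k, K) = (((6 + k) + K)*k)*K + k = ((6 + K + k)*k)*K + k = (k*(6 + K + k))*K + k = K*k*(6 + K + k) + k = k + K*k*(6 + K + k))
f(o) = 1
H(b, z) = 1 - z
-H(B(-11), 482) = -(1 - 1*482) = -(1 - 482) = -1*(-481) = 481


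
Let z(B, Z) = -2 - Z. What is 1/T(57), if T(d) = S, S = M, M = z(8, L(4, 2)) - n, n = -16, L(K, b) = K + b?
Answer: ⅛ ≈ 0.12500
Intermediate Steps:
M = 8 (M = (-2 - (4 + 2)) - 1*(-16) = (-2 - 1*6) + 16 = (-2 - 6) + 16 = -8 + 16 = 8)
S = 8
T(d) = 8
1/T(57) = 1/8 = ⅛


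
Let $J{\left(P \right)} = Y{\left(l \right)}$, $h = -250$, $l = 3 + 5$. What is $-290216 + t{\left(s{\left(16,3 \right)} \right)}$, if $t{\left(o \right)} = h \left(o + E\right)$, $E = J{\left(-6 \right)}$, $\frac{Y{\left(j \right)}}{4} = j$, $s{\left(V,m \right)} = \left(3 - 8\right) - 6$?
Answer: $-295466$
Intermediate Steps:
$s{\left(V,m \right)} = -11$ ($s{\left(V,m \right)} = -5 - 6 = -11$)
$l = 8$
$Y{\left(j \right)} = 4 j$
$J{\left(P \right)} = 32$ ($J{\left(P \right)} = 4 \cdot 8 = 32$)
$E = 32$
$t{\left(o \right)} = -8000 - 250 o$ ($t{\left(o \right)} = - 250 \left(o + 32\right) = - 250 \left(32 + o\right) = -8000 - 250 o$)
$-290216 + t{\left(s{\left(16,3 \right)} \right)} = -290216 - 5250 = -295466$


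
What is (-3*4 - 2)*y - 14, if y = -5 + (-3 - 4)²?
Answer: -630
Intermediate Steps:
y = 44 (y = -5 + (-7)² = -5 + 49 = 44)
(-3*4 - 2)*y - 14 = (-3*4 - 2)*44 - 14 = (-12 - 2)*44 - 14 = -14*44 - 14 = -616 - 14 = -630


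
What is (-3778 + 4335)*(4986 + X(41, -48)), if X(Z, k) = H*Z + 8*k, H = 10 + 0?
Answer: 2791684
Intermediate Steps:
H = 10
X(Z, k) = 8*k + 10*Z (X(Z, k) = 10*Z + 8*k = 8*k + 10*Z)
(-3778 + 4335)*(4986 + X(41, -48)) = (-3778 + 4335)*(4986 + (8*(-48) + 10*41)) = 557*(4986 + (-384 + 410)) = 557*(4986 + 26) = 557*5012 = 2791684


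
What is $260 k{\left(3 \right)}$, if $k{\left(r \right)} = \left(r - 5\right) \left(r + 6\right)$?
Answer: $-4680$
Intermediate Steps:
$k{\left(r \right)} = \left(-5 + r\right) \left(6 + r\right)$
$260 k{\left(3 \right)} = 260 \left(-30 + 3 + 3^{2}\right) = 260 \left(-30 + 3 + 9\right) = 260 \left(-18\right) = -4680$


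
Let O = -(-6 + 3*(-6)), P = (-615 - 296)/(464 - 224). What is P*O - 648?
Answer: -7391/10 ≈ -739.10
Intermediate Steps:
P = -911/240 ≈ -3.7958
O = 24 (O = -(-6 - 18) = -1*(-24) = 24)
P*O - 648 = -911/240*24 - 648 = -911/10 - 648 = -7391/10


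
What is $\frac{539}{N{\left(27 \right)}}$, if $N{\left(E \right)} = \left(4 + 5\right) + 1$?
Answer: $\frac{539}{10} \approx 53.9$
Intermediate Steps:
$N{\left(E \right)} = 10$ ($N{\left(E \right)} = 9 + 1 = 10$)
$\frac{539}{N{\left(27 \right)}} = \frac{539}{10}$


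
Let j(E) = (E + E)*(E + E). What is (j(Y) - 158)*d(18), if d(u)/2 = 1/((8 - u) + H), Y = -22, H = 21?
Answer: 3556/11 ≈ 323.27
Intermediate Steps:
j(E) = 4*E² (j(E) = (2*E)*(2*E) = 4*E²)
d(u) = 2/(29 - u) (d(u) = 2/((8 - u) + 21) = 2/(29 - u))
(j(Y) - 158)*d(18) = (4*(-22)² - 158)*(2/(29 - 1*18)) = (4*484 - 158)*(2/(29 - 18)) = (1936 - 158)*(2/11) = 1778*(2*(1/11)) = 1778*(2/11) = 3556/11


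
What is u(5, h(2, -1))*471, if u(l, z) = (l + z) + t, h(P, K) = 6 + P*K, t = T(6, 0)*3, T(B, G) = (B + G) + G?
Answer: 12717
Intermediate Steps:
T(B, G) = B + 2*G
t = 18 (t = (6 + 2*0)*3 = (6 + 0)*3 = 6*3 = 18)
h(P, K) = 6 + K*P
u(l, z) = 18 + l + z (u(l, z) = (l + z) + 18 = 18 + l + z)
u(5, h(2, -1))*471 = (18 + 5 + (6 - 1*2))*471 = (18 + 5 + (6 - 2))*471 = (18 + 5 + 4)*471 = 27*471 = 12717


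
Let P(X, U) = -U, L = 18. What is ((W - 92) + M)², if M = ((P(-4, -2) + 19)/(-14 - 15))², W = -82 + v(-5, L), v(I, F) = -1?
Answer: 21530866756/707281 ≈ 30442.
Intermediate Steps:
W = -83 (W = -82 - 1 = -83)
M = 441/841 (M = ((-1*(-2) + 19)/(-14 - 15))² = ((2 + 19)/(-29))² = (21*(-1/29))² = (-21/29)² = 441/841 ≈ 0.52438)
((W - 92) + M)² = ((-83 - 92) + 441/841)² = (-175 + 441/841)² = (-146734/841)² = 21530866756/707281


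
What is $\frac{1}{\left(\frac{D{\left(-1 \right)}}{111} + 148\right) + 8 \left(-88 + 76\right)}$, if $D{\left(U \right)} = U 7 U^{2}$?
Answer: $\frac{111}{5765} \approx 0.019254$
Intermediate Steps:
$D{\left(U \right)} = 7 U^{3}$ ($D{\left(U \right)} = 7 U U^{2} = 7 U^{3}$)
$\frac{1}{\left(\frac{D{\left(-1 \right)}}{111} + 148\right) + 8 \left(-88 + 76\right)} = \frac{1}{\left(\frac{7 \left(-1\right)^{3}}{111} + 148\right) + 8 \left(-88 + 76\right)} = \frac{1}{\left(\frac{7 \left(-1\right)}{111} + 148\right) + 8 \left(-12\right)} = \frac{1}{\left(\frac{1}{111} \left(-7\right) + 148\right) - 96} = \frac{1}{\left(- \frac{7}{111} + 148\right) - 96} = \frac{1}{\frac{16421}{111} - 96} = \frac{1}{\frac{5765}{111}} = \frac{111}{5765}$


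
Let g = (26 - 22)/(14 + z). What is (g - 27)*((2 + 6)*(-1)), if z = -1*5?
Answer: 1912/9 ≈ 212.44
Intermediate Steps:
z = -5
g = 4/9 (g = (26 - 22)/(14 - 5) = 4/9 ≈ 0.44444)
(g - 27)*((2 + 6)*(-1)) = (4/9 - 27)*((2 + 6)*(-1)) = -1912*(-1)/9 = -239/9*(-8) = 1912/9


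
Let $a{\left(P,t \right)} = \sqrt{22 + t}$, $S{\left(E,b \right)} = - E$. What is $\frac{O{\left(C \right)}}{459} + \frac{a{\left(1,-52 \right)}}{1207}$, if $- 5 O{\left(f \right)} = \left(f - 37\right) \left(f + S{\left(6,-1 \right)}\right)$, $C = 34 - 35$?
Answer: $- \frac{266}{2295} + \frac{i \sqrt{30}}{1207} \approx -0.1159 + 0.0045379 i$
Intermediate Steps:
$C = -1$
$O{\left(f \right)} = - \frac{\left(-37 + f\right) \left(-6 + f\right)}{5}$ ($O{\left(f \right)} = - \frac{\left(f - 37\right) \left(f - 6\right)}{5} = - \frac{\left(-37 + f\right) \left(f - 6\right)}{5} = - \frac{\left(-37 + f\right) \left(-6 + f\right)}{5}$)
$\frac{O{\left(C \right)}}{459} + \frac{a{\left(1,-52 \right)}}{1207} = \frac{- \frac{222}{5} - \frac{\left(-1\right)^{2}}{5} + \frac{43}{5} \left(-1\right)}{459} + \frac{\sqrt{22 - 52}}{1207} = \left(- \frac{222}{5} - \frac{1}{5} - \frac{43}{5}\right) \frac{1}{459} + \sqrt{-30} \cdot \frac{1}{1207} = \left(- \frac{222}{5} - \frac{1}{5} - \frac{43}{5}\right) \frac{1}{459} + i \sqrt{30} \cdot \frac{1}{1207} = \left(- \frac{266}{5}\right) \frac{1}{459} + \frac{i \sqrt{30}}{1207} = - \frac{266}{2295} + \frac{i \sqrt{30}}{1207}$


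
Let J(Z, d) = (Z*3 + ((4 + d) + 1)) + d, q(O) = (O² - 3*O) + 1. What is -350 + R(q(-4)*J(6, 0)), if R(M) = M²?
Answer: 444539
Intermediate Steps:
q(O) = 1 + O² - 3*O
J(Z, d) = 5 + 2*d + 3*Z (J(Z, d) = (3*Z + (5 + d)) + d = (5 + d + 3*Z) + d = 5 + 2*d + 3*Z)
-350 + R(q(-4)*J(6, 0)) = -350 + ((1 + (-4)² - 3*(-4))*(5 + 2*0 + 3*6))² = -350 + ((1 + 16 + 12)*(5 + 0 + 18))² = -350 + (29*23)² = -350 + 667² = -350 + 444889 = 444539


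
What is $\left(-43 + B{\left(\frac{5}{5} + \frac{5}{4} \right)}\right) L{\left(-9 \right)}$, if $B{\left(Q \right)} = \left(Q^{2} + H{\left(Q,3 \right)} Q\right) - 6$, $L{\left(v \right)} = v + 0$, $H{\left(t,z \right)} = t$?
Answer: $\frac{2799}{8} \approx 349.88$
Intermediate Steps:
$L{\left(v \right)} = v$
$B{\left(Q \right)} = -6 + 2 Q^{2}$ ($B{\left(Q \right)} = \left(Q^{2} + Q Q\right) - 6 = \left(Q^{2} + Q^{2}\right) - 6 = 2 Q^{2} - 6 = -6 + 2 Q^{2}$)
$\left(-43 + B{\left(\frac{5}{5} + \frac{5}{4} \right)}\right) L{\left(-9 \right)} = \left(-43 - \left(6 - 2 \left(\frac{5}{5} + \frac{5}{4}\right)^{2}\right)\right) \left(-9\right) = \left(-43 - \left(6 - 2 \left(5 \cdot \frac{1}{5} + 5 \cdot \frac{1}{4}\right)^{2}\right)\right) \left(-9\right) = \left(-43 - \left(6 - 2 \left(1 + \frac{5}{4}\right)^{2}\right)\right) \left(-9\right) = \left(-43 - \left(6 - 2 \left(\frac{9}{4}\right)^{2}\right)\right) \left(-9\right) = \left(-43 + \left(-6 + 2 \cdot \frac{81}{16}\right)\right) \left(-9\right) = \left(-43 + \left(-6 + \frac{81}{8}\right)\right) \left(-9\right) = \left(-43 + \frac{33}{8}\right) \left(-9\right) = \left(- \frac{311}{8}\right) \left(-9\right) = \frac{2799}{8}$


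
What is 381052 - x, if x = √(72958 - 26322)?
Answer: 381052 - 2*√11659 ≈ 3.8084e+5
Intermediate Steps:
x = 2*√11659 (x = √46636 = 2*√11659 ≈ 215.95)
381052 - x = 381052 - 2*√11659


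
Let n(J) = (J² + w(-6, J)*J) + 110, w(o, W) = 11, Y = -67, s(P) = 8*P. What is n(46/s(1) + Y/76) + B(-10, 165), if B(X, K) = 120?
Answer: 443675/1444 ≈ 307.25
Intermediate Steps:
n(J) = 110 + J² + 11*J (n(J) = (J² + 11*J) + 110 = 110 + J² + 11*J)
n(46/s(1) + Y/76) + B(-10, 165) = (110 + (46/((8*1)) - 67/76)² + 11*(46/((8*1)) - 67/76)) + 120 = (110 + (46/8 - 67*1/76)² + 11*(46/8 - 67*1/76)) + 120 = (110 + (46*(⅛) - 67/76)² + 11*(46*(⅛) - 67/76)) + 120 = (110 + (23/4 - 67/76)² + 11*(23/4 - 67/76)) + 120 = (110 + (185/38)² + 11*(185/38)) + 120 = (110 + 34225/1444 + 2035/38) + 120 = 270395/1444 + 120 = 443675/1444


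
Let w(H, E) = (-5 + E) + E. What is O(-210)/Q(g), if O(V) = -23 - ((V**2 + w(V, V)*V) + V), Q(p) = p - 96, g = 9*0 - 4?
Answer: 133163/100 ≈ 1331.6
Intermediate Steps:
g = -4 (g = 0 - 4 = -4)
w(H, E) = -5 + 2*E
Q(p) = -96 + p
O(V) = -23 - V - V**2 - V*(-5 + 2*V) (O(V) = -23 - ((V**2 + (-5 + 2*V)*V) + V) = -23 - ((V**2 + V*(-5 + 2*V)) + V) = -23 - (V + V**2 + V*(-5 + 2*V)) = -23 + (-V - V**2 - V*(-5 + 2*V)) = -23 - V - V**2 - V*(-5 + 2*V))
O(-210)/Q(g) = (-23 - 3*(-210)**2 + 4*(-210))/(-96 - 4) = (-23 - 3*44100 - 840)/(-100) = (-23 - 132300 - 840)*(-1/100) = -133163*(-1/100) = 133163/100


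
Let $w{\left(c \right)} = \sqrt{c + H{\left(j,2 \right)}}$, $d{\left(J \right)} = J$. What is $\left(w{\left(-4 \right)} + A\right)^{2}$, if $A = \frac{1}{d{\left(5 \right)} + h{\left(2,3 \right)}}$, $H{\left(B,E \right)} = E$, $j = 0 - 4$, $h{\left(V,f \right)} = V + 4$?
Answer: $- \frac{241}{121} + \frac{2 i \sqrt{2}}{11} \approx -1.9917 + 0.25713 i$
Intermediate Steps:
$h{\left(V,f \right)} = 4 + V$
$j = -4$ ($j = 0 - 4 = -4$)
$w{\left(c \right)} = \sqrt{2 + c}$ ($w{\left(c \right)} = \sqrt{c + 2} = \sqrt{2 + c}$)
$A = \frac{1}{11}$ ($A = \frac{1}{5 + \left(4 + 2\right)} = \frac{1}{5 + 6} = \frac{1}{11} \approx 0.090909$)
$\left(w{\left(-4 \right)} + A\right)^{2} = \left(\sqrt{2 - 4} + \frac{1}{11}\right)^{2} = \left(\sqrt{-2} + \frac{1}{11}\right)^{2} = \left(i \sqrt{2} + \frac{1}{11}\right)^{2} = \left(\frac{1}{11} + i \sqrt{2}\right)^{2}$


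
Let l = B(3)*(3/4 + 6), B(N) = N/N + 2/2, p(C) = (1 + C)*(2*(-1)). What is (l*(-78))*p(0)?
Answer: 2106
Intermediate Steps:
p(C) = -2 - 2*C (p(C) = (1 + C)*(-2) = -2 - 2*C)
B(N) = 2 (B(N) = 1 + 2*(½) = 1 + 1 = 2)
l = 27/2 (l = 2*(3/4 + 6) = 2*(3*(¼) + 6) = 2*(¾ + 6) = 2*(27/4) = 27/2 ≈ 13.500)
(l*(-78))*p(0) = ((27/2)*(-78))*(-2 - 2*0) = -1053*(-2 + 0) = -1053*(-2) = 2106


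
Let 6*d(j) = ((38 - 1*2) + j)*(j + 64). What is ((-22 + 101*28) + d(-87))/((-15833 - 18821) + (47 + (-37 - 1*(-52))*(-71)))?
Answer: -6003/71344 ≈ -0.084142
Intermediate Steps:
d(j) = (36 + j)*(64 + j)/6 (d(j) = (((38 - 1*2) + j)*(j + 64))/6 = (((38 - 2) + j)*(64 + j))/6 = ((36 + j)*(64 + j))/6 = (36 + j)*(64 + j)/6)
((-22 + 101*28) + d(-87))/((-15833 - 18821) + (47 + (-37 - 1*(-52))*(-71))) = ((-22 + 101*28) + (384 + (⅙)*(-87)² + (50/3)*(-87)))/((-15833 - 18821) + (47 + (-37 - 1*(-52))*(-71))) = ((-22 + 2828) + (384 + (⅙)*7569 - 1450))/(-34654 + (47 + (-37 + 52)*(-71))) = (2806 + (384 + 2523/2 - 1450))/(-34654 + (47 + 15*(-71))) = (2806 + 391/2)/(-34654 + (47 - 1065)) = 6003/(2*(-34654 - 1018)) = (6003/2)/(-35672) = (6003/2)*(-1/35672) = -6003/71344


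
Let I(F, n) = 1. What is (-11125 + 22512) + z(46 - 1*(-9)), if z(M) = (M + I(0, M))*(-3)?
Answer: 11219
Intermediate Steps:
z(M) = -3 - 3*M (z(M) = (M + 1)*(-3) = (1 + M)*(-3) = -3 - 3*M)
(-11125 + 22512) + z(46 - 1*(-9)) = (-11125 + 22512) + (-3 - 3*(46 - 1*(-9))) = 11387 + (-3 - 3*(46 + 9)) = 11387 + (-3 - 3*55) = 11387 + (-3 - 165) = 11387 - 168 = 11219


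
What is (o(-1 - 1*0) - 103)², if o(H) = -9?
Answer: 12544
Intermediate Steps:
(o(-1 - 1*0) - 103)² = (-9 - 103)² = (-112)² = 12544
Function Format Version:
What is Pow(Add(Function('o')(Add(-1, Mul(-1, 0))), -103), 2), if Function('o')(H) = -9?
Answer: 12544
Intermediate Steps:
Pow(Add(Function('o')(Add(-1, Mul(-1, 0))), -103), 2) = Pow(Add(-9, -103), 2) = Pow(-112, 2) = 12544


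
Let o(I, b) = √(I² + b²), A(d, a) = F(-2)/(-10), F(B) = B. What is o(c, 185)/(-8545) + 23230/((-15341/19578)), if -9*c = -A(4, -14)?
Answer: -19773780/667 - √69305626/384525 ≈ -29646.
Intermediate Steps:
A(d, a) = ⅕ (A(d, a) = -2/(-10) = -2*(-⅒) = ⅕)
c = 1/45 (c = -(-1)/(9*5) = -⅑*(-⅕) = 1/45 ≈ 0.022222)
o(c, 185)/(-8545) + 23230/((-15341/19578)) = √((1/45)² + 185²)/(-8545) + 23230/((-15341/19578)) = √(1/2025 + 34225)*(-1/8545) + 23230/((-15341*1/19578)) = √(69305626/2025)*(-1/8545) + 23230/(-15341/19578) = (√69305626/45)*(-1/8545) + 23230*(-19578/15341) = -√69305626/384525 - 19773780/667 = -19773780/667 - √69305626/384525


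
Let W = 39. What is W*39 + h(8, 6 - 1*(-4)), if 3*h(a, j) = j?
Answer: 4573/3 ≈ 1524.3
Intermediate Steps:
h(a, j) = j/3
W*39 + h(8, 6 - 1*(-4)) = 39*39 + (6 - 1*(-4))/3 = 1521 + (6 + 4)/3 = 1521 + (1/3)*10 = 1521 + 10/3 = 4573/3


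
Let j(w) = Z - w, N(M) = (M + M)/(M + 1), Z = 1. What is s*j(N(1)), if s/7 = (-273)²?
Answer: 0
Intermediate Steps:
N(M) = 2*M/(1 + M) (N(M) = (2*M)/(1 + M) = 2*M/(1 + M))
s = 521703 (s = 7*(-273)² = 7*74529 = 521703)
j(w) = 1 - w
s*j(N(1)) = 521703*(1 - 2/(1 + 1)) = 521703*(1 - 2/2) = 521703*(1 - 1*1) = 521703*(1 - 1) = 521703*0 = 0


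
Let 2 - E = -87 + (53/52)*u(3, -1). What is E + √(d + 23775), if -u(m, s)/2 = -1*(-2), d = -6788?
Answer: 1210/13 + √16987 ≈ 223.41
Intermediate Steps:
u(m, s) = -4 (u(m, s) = -(-2)*(-2) = -2*2 = -4)
E = 1210/13 (E = 2 - (-87 + (53/52)*(-4)) = 2 - (-87 - 53/13) = 2 - 1*(-1184/13) = 2 + 1184/13 = 1210/13 ≈ 93.077)
E + √(d + 23775) = 1210/13 + √(-6788 + 23775) = 1210/13 + √16987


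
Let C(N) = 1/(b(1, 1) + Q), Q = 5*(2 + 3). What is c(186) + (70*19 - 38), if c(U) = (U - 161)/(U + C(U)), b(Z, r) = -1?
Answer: 1153876/893 ≈ 1292.1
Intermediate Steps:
Q = 25 (Q = 5*5 = 25)
C(N) = 1/24 (C(N) = 1/(-1 + 25) = 1/24)
c(U) = (-161 + U)/(1/24 + U) (c(U) = (U - 161)/(U + 1/24) = (-161 + U)/(1/24 + U))
c(186) + (70*19 - 38) = 24*(-161 + 186)/(1 + 24*186) + (70*19 - 38) = 24*25/(1 + 4464) + (1330 - 38) = 24*25/4465 + 1292 = 24*(1/4465)*25 + 1292 = 120/893 + 1292 = 1153876/893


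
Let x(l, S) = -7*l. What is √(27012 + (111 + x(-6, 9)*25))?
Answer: √28173 ≈ 167.85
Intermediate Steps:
√(27012 + (111 + x(-6, 9)*25)) = √(27012 + (111 - 7*(-6)*25)) = √(27012 + (111 + 42*25)) = √(27012 + (111 + 1050)) = √(27012 + 1161) = √28173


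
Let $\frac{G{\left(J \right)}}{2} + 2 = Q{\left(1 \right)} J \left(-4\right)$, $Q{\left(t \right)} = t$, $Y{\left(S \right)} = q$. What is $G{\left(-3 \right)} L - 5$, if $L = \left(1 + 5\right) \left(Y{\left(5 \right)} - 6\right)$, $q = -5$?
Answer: $-1325$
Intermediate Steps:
$Y{\left(S \right)} = -5$
$G{\left(J \right)} = -4 - 8 J$ ($G{\left(J \right)} = -4 + 2 \cdot 1 J \left(-4\right) = -4 + 2 J \left(-4\right) = -4 + 2 \left(- 4 J\right) = -4 - 8 J$)
$L = -66$ ($L = \left(1 + 5\right) \left(-5 - 6\right) = 6 \left(-11\right) = -66$)
$G{\left(-3 \right)} L - 5 = \left(-4 - -24\right) \left(-66\right) - 5 = \left(-4 + 24\right) \left(-66\right) - 5 = 20 \left(-66\right) - 5 = -1320 - 5 = -1325$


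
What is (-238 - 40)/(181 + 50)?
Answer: -278/231 ≈ -1.2035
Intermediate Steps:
(-238 - 40)/(181 + 50) = -278/231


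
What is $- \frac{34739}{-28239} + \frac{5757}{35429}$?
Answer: $\frac{1393339954}{1000479531} \approx 1.3927$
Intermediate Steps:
$- \frac{34739}{-28239} + \frac{5757}{35429} = \left(-34739\right) \left(- \frac{1}{28239}\right) + 5757 \cdot \frac{1}{35429} = \frac{34739}{28239} + \frac{5757}{35429} = \frac{1393339954}{1000479531}$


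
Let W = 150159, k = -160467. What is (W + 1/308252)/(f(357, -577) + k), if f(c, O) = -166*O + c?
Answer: -46286812069/19829234656 ≈ -2.3343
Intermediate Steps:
f(c, O) = c - 166*O
(W + 1/308252)/(f(357, -577) + k) = (150159 + 1/308252)/((357 - 166*(-577)) - 160467) = (150159 + 1/308252)/((357 + 95782) - 160467) = 46286812069/(308252*(96139 - 160467)) = (46286812069/308252)/(-64328) = (46286812069/308252)*(-1/64328) = -46286812069/19829234656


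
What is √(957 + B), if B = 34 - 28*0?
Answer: √991 ≈ 31.480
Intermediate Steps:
B = 34 (B = 34 + 0 = 34)
√(957 + B) = √(957 + 34) = √991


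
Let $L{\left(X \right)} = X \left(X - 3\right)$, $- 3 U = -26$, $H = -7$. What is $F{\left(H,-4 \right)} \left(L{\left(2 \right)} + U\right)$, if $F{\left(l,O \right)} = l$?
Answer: $- \frac{140}{3} \approx -46.667$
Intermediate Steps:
$U = \frac{26}{3}$ ($U = \left(- \frac{1}{3}\right) \left(-26\right) = \frac{26}{3} \approx 8.6667$)
$L{\left(X \right)} = X \left(-3 + X\right)$
$F{\left(H,-4 \right)} \left(L{\left(2 \right)} + U\right) = - 7 \left(2 \left(-3 + 2\right) + \frac{26}{3}\right) = - 7 \left(2 \left(-1\right) + \frac{26}{3}\right) = - 7 \left(-2 + \frac{26}{3}\right) = \left(-7\right) \frac{20}{3} = - \frac{140}{3}$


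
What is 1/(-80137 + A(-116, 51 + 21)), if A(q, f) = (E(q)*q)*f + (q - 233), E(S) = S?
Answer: 1/888346 ≈ 1.1257e-6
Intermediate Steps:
A(q, f) = -233 + q + f*q**2 (A(q, f) = (q*q)*f + (q - 233) = q**2*f + (-233 + q) = f*q**2 + (-233 + q) = -233 + q + f*q**2)
1/(-80137 + A(-116, 51 + 21)) = 1/(-80137 + (-233 - 116 + (51 + 21)*(-116)**2)) = 1/(-80137 + (-233 - 116 + 72*13456)) = 1/(-80137 + (-233 - 116 + 968832)) = 1/(-80137 + 968483) = 1/888346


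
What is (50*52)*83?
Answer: 215800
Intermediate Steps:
(50*52)*83 = 2600*83 = 215800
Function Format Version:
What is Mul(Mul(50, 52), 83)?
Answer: 215800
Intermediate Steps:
Mul(Mul(50, 52), 83) = Mul(2600, 83) = 215800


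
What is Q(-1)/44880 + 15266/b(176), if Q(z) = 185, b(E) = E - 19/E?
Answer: 157634025/1816144 ≈ 86.796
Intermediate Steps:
Q(-1)/44880 + 15266/b(176) = 185/44880 + 15266/(176 - 19/176) = 185*(1/44880) + 15266/(176 - 19*1/176) = 37/8976 + 15266/(176 - 19/176) = 37/8976 + 15266/(30957/176) = 37/8976 + 15266*(176/30957) = 37/8976 + 158048/1821 = 157634025/1816144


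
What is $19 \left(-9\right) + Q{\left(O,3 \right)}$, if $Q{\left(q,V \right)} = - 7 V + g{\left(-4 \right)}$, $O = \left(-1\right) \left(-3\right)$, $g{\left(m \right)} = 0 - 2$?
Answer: $-194$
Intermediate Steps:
$g{\left(m \right)} = -2$
$O = 3$
$Q{\left(q,V \right)} = -2 - 7 V$ ($Q{\left(q,V \right)} = - 7 V - 2 = -2 - 7 V$)
$19 \left(-9\right) + Q{\left(O,3 \right)} = 19 \left(-9\right) - 23 = -171 - 23 = -194$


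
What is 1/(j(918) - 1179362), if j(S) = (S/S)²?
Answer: -1/1179361 ≈ -8.4792e-7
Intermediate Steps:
j(S) = 1 (j(S) = 1² = 1)
1/(j(918) - 1179362) = 1/(1 - 1179362) = 1/(-1179361) = -1/1179361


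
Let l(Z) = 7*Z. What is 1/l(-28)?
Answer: -1/196 ≈ -0.0051020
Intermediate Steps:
1/l(-28) = 1/(7*(-28)) = 1/(-196) = -1/196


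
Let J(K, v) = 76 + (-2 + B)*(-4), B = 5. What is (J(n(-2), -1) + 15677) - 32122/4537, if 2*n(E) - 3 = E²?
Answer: 71384795/4537 ≈ 15734.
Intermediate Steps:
n(E) = 3/2 + E²/2
J(K, v) = 64 (J(K, v) = 76 + (-2 + 5)*(-4) = 76 + 3*(-4) = 76 - 12 = 64)
(J(n(-2), -1) + 15677) - 32122/4537 = (64 + 15677) - 32122/4537 = 15741 - 32122*1/4537 = 15741 - 32122/4537 = 71384795/4537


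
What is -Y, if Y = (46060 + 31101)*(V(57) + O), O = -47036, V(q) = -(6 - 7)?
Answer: 3629267635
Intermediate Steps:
V(q) = 1 (V(q) = -1*(-1) = 1)
Y = -3629267635 (Y = (46060 + 31101)*(1 - 47036) = 77161*(-47035) = -3629267635)
-Y = -1*(-3629267635) = 3629267635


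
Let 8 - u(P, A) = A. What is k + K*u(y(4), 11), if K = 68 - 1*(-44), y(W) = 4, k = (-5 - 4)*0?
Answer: -336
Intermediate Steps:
k = 0 (k = -9*0 = 0)
u(P, A) = 8 - A
K = 112 (K = 68 + 44 = 112)
k + K*u(y(4), 11) = 0 + 112*(8 - 1*11) = 0 + 112*(8 - 11) = 0 + 112*(-3) = 0 - 336 = -336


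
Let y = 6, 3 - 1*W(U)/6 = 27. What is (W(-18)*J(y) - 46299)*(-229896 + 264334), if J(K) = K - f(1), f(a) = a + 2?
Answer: -1609322178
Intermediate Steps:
f(a) = 2 + a
W(U) = -144 (W(U) = 18 - 6*27 = 18 - 162 = -144)
J(K) = -3 + K (J(K) = K - (2 + 1) = K - 1*3 = K - 3 = -3 + K)
(W(-18)*J(y) - 46299)*(-229896 + 264334) = (-144*(-3 + 6) - 46299)*(-229896 + 264334) = (-144*3 - 46299)*34438 = (-432 - 46299)*34438 = -46731*34438 = -1609322178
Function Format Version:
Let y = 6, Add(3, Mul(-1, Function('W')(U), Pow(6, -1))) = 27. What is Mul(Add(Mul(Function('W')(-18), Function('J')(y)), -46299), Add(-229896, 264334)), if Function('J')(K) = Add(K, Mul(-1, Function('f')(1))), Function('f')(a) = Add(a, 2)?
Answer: -1609322178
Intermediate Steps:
Function('f')(a) = Add(2, a)
Function('W')(U) = -144 (Function('W')(U) = Add(18, Mul(-6, 27)) = Add(18, -162) = -144)
Function('J')(K) = Add(-3, K) (Function('J')(K) = Add(K, Mul(-1, Add(2, 1))) = Add(K, Mul(-1, 3)) = Add(K, -3) = Add(-3, K))
Mul(Add(Mul(Function('W')(-18), Function('J')(y)), -46299), Add(-229896, 264334)) = Mul(Add(Mul(-144, Add(-3, 6)), -46299), Add(-229896, 264334)) = Mul(Add(Mul(-144, 3), -46299), 34438) = Mul(Add(-432, -46299), 34438) = Mul(-46731, 34438) = -1609322178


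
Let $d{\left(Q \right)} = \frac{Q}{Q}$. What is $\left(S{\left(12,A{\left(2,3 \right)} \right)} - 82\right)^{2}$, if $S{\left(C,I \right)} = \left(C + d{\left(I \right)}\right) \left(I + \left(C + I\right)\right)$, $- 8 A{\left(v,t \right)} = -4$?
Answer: $7569$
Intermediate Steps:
$d{\left(Q \right)} = 1$
$A{\left(v,t \right)} = \frac{1}{2}$ ($A{\left(v,t \right)} = \left(- \frac{1}{8}\right) \left(-4\right) = \frac{1}{2}$)
$S{\left(C,I \right)} = \left(1 + C\right) \left(C + 2 I\right)$ ($S{\left(C,I \right)} = \left(C + 1\right) \left(I + \left(C + I\right)\right) = \left(1 + C\right) \left(C + 2 I\right)$)
$\left(S{\left(12,A{\left(2,3 \right)} \right)} - 82\right)^{2} = \left(\left(12 + 12^{2} + 2 \cdot \frac{1}{2} + 2 \cdot 12 \cdot \frac{1}{2}\right) - 82\right)^{2} = \left(\left(12 + 144 + 1 + 12\right) - 82\right)^{2} = \left(169 - 82\right)^{2} = 87^{2} = 7569$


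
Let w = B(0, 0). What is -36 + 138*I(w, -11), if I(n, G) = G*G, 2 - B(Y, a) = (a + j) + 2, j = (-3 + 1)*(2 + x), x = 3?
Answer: 16662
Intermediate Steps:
j = -10 (j = (-3 + 1)*(2 + 3) = -2*5 = -10)
B(Y, a) = 10 - a (B(Y, a) = 2 - ((a - 10) + 2) = 2 - ((-10 + a) + 2) = 2 - (-8 + a) = 2 + (8 - a) = 10 - a)
w = 10 (w = 10 - 1*0 = 10 + 0 = 10)
I(n, G) = G²
-36 + 138*I(w, -11) = -36 + 138*(-11)² = -36 + 138*121 = -36 + 16698 = 16662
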